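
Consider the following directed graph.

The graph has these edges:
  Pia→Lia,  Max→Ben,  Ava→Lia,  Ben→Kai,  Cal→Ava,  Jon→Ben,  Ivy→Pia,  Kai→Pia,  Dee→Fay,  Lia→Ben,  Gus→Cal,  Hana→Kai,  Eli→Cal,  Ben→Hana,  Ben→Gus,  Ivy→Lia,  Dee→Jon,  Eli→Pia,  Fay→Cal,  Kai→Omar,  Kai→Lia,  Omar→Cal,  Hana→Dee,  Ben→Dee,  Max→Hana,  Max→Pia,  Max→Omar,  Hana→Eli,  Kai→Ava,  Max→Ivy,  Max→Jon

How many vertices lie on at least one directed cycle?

13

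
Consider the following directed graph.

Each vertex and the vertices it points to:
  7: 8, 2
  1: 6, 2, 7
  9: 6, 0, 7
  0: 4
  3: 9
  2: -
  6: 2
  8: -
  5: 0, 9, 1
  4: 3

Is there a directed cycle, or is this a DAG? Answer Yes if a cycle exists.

Yes

DFS with white/gray/black marking, starting from 4:
4 gray
  3 gray
    9 gray
      6 gray
        2 gray
        2 black
      6 black
      0 gray
        0→4: 4 is gray → back edge
Back edge found, so a cycle exists: 4 → 3 → 9 → 0 → 4.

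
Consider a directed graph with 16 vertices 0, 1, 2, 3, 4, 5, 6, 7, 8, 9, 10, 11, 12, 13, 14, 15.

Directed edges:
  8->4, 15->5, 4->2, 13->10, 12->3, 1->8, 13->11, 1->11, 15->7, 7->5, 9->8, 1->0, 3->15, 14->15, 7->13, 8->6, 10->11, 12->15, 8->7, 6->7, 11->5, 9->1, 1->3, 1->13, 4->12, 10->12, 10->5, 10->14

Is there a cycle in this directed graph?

DFS with white/gray/black marking, starting from 5:
5 gray
5 black
0 gray
0 black
1 gray
  8 gray
    4 gray
      12 gray
        15 gray
          15→5: 5 black — skip
          7 gray
            7→5: 5 black — skip
            13 gray
              11 gray
                11→5: 5 black — skip
              11 black
              10 gray
                10→12: 12 is gray → back edge
Back edge found, so a cycle exists: 12 → 15 → 7 → 13 → 10 → 12.

Yes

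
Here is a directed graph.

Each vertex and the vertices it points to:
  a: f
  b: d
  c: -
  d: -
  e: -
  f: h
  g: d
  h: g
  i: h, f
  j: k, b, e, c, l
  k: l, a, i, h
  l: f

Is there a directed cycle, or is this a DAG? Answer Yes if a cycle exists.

No

DFS with white/gray/black marking, starting from d:
d gray
d black
a gray
  f gray
    h gray
      g gray
        g→d: d black — skip
      g black
    h black
  f black
a black
b gray
  b→d: d black — skip
b black
c gray
c black
e gray
e black
i gray
  i→h: h black — skip
  i→f: f black — skip
i black
j gray
  k gray
    l gray
      l→f: f black — skip
    l black
    k→a: a black — skip
    k→i: i black — skip
    k→h: h black — skip
  k black
  j→b: b black — skip
  j→e: e black — skip
  j→c: c black — skip
  j→l: l black — skip
j black
Every edge goes to a white or black vertex — no back edge, so the graph is acyclic.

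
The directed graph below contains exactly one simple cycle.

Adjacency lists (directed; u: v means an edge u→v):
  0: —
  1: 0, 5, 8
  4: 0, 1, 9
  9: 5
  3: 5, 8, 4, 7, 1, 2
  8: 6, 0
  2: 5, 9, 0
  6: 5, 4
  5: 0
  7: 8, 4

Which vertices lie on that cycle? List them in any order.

1, 4, 6, 8

DFS with gray/black marking from 1:
1 gray
  0 gray
  0 black
  5 gray
    5→0: 0 black — skip
  5 black
  8 gray
    6 gray
      6→5: 5 black — skip
      4 gray
        4→0: 0 black — skip
        4→1: 1 is gray → back edge
Back edge closes the cycle 1 → 8 → 6 → 4 → 1; its vertices are {1, 4, 6, 8}.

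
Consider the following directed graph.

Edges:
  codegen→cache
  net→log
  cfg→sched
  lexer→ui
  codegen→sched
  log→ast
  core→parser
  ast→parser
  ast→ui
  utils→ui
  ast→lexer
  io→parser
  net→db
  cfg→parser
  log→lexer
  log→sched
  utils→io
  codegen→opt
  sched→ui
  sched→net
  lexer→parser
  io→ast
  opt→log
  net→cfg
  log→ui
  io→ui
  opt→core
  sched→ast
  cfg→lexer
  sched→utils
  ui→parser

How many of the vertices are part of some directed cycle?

4

A vertex is on a directed cycle iff it belongs to a strongly connected component of size ≥ 2 (or has a self-loop).
The vertices on cycles are {cfg, log, net, sched} — 4 in total.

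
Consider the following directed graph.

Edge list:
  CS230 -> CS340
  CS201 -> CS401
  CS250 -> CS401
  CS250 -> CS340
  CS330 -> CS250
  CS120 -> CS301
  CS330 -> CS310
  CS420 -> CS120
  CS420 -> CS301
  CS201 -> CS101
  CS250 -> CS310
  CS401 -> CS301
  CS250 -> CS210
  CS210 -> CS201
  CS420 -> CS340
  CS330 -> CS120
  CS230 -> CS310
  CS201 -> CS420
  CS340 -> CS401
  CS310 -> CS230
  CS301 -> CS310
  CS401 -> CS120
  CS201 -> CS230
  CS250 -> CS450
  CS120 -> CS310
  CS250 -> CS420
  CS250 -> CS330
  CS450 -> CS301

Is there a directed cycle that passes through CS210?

No

CS210 lies on a cycle iff there is a path from CS210 back to itself.
Exploring from CS210, it never reaches itself; equivalently, its strongly connected component is a singleton.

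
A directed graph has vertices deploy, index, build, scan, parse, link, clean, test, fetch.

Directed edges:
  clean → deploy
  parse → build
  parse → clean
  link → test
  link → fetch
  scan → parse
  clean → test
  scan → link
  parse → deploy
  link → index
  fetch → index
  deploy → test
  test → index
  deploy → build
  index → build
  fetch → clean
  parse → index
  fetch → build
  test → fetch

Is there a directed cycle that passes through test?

Yes

test is on a cycle iff test can reach itself via ≥1 edge.
test → fetch → clean → test — yes.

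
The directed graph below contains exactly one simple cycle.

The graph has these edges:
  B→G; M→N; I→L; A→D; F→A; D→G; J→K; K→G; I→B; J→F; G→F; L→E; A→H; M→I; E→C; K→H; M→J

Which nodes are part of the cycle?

DFS with gray/black marking from F:
F gray
  A gray
    H gray
    H black
    D gray
      G gray
        G→F: F is gray → back edge
Back edge closes the cycle F → A → D → G → F; its vertices are {A, D, F, G}.

A, D, F, G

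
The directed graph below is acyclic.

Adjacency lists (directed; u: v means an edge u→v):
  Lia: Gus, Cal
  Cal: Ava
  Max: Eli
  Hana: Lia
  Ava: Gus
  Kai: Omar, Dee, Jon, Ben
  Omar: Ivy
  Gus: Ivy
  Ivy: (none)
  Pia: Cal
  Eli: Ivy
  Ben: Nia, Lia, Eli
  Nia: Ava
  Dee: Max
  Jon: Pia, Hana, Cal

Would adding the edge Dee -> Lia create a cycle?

Adding Dee→Lia creates a cycle iff Lia can already reach Dee.
Explore from Lia: no path reaches Dee. The graph stays acyclic.

No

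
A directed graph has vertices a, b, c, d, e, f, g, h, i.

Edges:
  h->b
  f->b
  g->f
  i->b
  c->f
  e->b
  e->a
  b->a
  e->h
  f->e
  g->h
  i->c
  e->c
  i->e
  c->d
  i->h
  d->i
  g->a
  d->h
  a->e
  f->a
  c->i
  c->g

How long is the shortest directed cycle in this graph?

2

For each vertex v, BFS finds the shortest path from v back to v.
The shortest such closed walk is i → c → i, length 2.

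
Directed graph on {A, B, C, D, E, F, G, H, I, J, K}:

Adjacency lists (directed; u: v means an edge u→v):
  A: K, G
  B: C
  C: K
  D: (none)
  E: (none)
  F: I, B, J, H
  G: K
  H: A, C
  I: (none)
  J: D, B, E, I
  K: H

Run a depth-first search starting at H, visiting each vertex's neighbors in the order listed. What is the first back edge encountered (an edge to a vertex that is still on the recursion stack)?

DFS from H (visiting each vertex's neighbors in the order listed); mark gray on enter, black on exit:
H gray
  A gray
    K gray
      K→H: H is gray → back edge
First back edge: K → H.

K→H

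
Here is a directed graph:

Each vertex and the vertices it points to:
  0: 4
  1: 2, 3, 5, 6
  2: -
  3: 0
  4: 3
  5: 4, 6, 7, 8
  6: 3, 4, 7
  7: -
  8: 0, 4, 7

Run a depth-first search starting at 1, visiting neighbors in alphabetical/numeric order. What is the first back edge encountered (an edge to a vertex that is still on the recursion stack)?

DFS from 1 (visiting neighbors in alphabetical/numeric order); mark gray on enter, black on exit:
1 gray
  2 gray
  2 black
  3 gray
    0 gray
      4 gray
        4→3: 3 is gray → back edge
First back edge: 4 → 3.

4->3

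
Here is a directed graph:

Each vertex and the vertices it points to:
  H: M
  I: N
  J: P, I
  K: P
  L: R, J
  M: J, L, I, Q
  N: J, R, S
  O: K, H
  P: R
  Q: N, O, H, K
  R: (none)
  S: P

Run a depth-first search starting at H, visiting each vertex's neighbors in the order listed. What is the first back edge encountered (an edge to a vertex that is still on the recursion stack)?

N→J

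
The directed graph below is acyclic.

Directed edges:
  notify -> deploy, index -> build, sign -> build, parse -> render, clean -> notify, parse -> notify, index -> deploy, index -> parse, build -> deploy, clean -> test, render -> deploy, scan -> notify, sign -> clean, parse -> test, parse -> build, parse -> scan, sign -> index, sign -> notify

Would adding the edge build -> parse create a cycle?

Yes

Adding build→parse creates a cycle iff parse can already reach build.
Path from parse: parse → build.
So parse → … → build → parse is a cycle.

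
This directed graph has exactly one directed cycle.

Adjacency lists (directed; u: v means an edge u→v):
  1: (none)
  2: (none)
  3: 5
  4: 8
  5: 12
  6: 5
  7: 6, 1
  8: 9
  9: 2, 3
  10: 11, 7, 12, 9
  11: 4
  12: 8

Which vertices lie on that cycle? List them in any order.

DFS with gray/black marking from 9:
9 gray
  2 gray
  2 black
  3 gray
    5 gray
      12 gray
        8 gray
          8→9: 9 is gray → back edge
Back edge closes the cycle 9 → 3 → 5 → 12 → 8 → 9; its vertices are {3, 5, 8, 9, 12}.

3, 5, 8, 9, 12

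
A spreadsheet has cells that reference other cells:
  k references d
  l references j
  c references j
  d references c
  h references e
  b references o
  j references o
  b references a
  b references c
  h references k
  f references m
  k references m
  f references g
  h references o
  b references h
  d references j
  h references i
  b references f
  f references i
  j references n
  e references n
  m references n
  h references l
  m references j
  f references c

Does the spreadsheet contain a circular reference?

DFS with white/gray/black marking, starting from b:
b gray
  h gray
    i gray
    i black
    o gray
    o black
    l gray
      j gray
        j→o: o black — skip
        n gray
        n black
      j black
    l black
    k gray
      d gray
        c gray
          c→j: j black — skip
        c black
        d→j: j black — skip
      d black
      m gray
        m→j: j black — skip
        m→n: n black — skip
      m black
    k black
    e gray
      e→n: n black — skip
    e black
  h black
  f gray
    f→i: i black — skip
    g gray
    g black
    f→c: c black — skip
    f→m: m black — skip
  f black
  a gray
  a black
  b→o: o black — skip
  b→c: c black — skip
b black
Every edge goes to a white or black vertex — no back edge, so the graph is acyclic.

No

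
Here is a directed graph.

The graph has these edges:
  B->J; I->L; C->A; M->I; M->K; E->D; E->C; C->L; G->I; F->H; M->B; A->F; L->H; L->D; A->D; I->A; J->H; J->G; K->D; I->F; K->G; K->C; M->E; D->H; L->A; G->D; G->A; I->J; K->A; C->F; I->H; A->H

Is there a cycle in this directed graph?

Yes

DFS with white/gray/black marking, starting from B:
B gray
  J gray
    H gray
    H black
    G gray
      A gray
        A→H: H black — skip
        D gray
          D→H: H black — skip
        D black
        F gray
          F→H: H black — skip
        F black
      A black
      I gray
        I→F: F black — skip
        I→J: J is gray → back edge
Back edge found, so a cycle exists: J → G → I → J.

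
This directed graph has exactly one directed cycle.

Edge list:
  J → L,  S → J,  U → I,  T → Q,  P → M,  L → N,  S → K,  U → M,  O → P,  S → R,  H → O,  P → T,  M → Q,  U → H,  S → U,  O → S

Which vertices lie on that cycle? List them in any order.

H, O, S, U

DFS with gray/black marking from S:
S gray
  K gray
  K black
  J gray
    L gray
      N gray
      N black
    L black
  J black
  U gray
    H gray
      O gray
        P gray
          M gray
            Q gray
            Q black
          M black
          T gray
            T→Q: Q black — skip
          T black
        P black
        O→S: S is gray → back edge
Back edge closes the cycle S → U → H → O → S; its vertices are {H, O, S, U}.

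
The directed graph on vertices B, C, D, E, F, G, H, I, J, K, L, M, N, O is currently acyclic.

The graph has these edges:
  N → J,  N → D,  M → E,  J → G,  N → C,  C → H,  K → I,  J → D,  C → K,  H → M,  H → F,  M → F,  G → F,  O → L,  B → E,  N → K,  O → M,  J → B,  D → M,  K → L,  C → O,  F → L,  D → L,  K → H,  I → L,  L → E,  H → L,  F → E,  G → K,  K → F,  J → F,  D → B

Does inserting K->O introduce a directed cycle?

No

Adding K→O creates a cycle iff O can already reach K.
Explore from O: no path reaches K. The graph stays acyclic.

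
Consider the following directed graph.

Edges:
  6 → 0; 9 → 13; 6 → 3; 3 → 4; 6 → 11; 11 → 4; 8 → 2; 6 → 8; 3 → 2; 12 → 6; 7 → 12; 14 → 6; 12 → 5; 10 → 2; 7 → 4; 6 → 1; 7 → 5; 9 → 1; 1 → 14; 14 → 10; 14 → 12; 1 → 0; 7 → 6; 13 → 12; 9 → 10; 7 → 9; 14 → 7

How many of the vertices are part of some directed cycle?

A vertex is on a directed cycle iff it belongs to a strongly connected component of size ≥ 2 (or has a self-loop).
The vertices on cycles are {1, 6, 7, 9, 12, 13, 14} — 7 in total.

7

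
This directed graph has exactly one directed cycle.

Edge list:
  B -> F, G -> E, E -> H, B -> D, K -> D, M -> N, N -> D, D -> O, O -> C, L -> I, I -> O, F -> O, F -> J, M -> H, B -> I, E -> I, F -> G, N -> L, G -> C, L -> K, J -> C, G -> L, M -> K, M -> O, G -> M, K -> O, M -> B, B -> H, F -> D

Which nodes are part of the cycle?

B, F, G, M

DFS with gray/black marking from F:
F gray
  O gray
    C gray
    C black
  O black
  D gray
    D→O: O black — skip
  D black
  J gray
    J→C: C black — skip
  J black
  G gray
    L gray
      K gray
        K→D: D black — skip
        K→O: O black — skip
      K black
      I gray
        I→O: O black — skip
      I black
    L black
    E gray
      E→I: I black — skip
      H gray
      H black
    E black
    M gray
      M→H: H black — skip
      M→K: K black — skip
      B gray
        B→D: D black — skip
        B→F: F is gray → back edge
Back edge closes the cycle F → G → M → B → F; its vertices are {B, F, G, M}.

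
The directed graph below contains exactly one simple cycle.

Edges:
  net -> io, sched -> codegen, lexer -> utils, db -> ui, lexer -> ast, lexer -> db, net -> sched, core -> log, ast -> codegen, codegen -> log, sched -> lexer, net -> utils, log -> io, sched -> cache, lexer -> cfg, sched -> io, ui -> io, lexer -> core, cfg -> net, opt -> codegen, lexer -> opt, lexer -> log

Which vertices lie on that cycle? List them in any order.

cfg, net, lexer, sched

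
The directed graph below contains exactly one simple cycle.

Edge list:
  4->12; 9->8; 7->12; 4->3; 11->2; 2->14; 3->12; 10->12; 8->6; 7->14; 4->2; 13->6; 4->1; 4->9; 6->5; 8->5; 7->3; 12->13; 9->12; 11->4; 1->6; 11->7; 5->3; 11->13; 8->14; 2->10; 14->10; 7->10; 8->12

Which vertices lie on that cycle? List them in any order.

3, 5, 6, 12, 13

DFS with gray/black marking from 13:
13 gray
  6 gray
    5 gray
      3 gray
        12 gray
          12→13: 13 is gray → back edge
Back edge closes the cycle 13 → 6 → 5 → 3 → 12 → 13; its vertices are {3, 5, 6, 12, 13}.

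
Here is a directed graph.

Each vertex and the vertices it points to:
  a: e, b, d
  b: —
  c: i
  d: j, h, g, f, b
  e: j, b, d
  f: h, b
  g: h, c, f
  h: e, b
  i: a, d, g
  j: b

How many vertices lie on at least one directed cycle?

8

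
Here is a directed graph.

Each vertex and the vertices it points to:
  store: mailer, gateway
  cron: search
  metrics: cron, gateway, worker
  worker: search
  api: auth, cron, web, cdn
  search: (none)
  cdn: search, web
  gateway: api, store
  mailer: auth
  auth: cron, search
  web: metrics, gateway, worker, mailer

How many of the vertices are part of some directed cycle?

6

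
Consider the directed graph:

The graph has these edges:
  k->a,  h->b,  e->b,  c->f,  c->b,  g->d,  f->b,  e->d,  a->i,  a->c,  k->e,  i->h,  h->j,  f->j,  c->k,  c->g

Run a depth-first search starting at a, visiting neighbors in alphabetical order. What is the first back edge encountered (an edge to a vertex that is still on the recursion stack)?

k→a

DFS from a (visiting neighbors in alphabetical order); mark gray on enter, black on exit:
a gray
  c gray
    b gray
    b black
    f gray
      f→b: b black — skip
      j gray
      j black
    f black
    g gray
      d gray
      d black
    g black
    k gray
      k→a: a is gray → back edge
First back edge: k → a.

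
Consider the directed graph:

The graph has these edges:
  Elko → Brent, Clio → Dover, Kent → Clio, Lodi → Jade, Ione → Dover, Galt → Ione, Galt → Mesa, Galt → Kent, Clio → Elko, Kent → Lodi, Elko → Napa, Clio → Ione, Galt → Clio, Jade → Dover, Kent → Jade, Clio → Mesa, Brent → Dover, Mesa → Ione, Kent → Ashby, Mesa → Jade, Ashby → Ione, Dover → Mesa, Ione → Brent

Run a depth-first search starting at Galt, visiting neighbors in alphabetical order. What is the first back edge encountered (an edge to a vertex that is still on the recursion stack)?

Brent→Dover

DFS from Galt (visiting neighbors in alphabetical order); mark gray on enter, black on exit:
Galt gray
  Clio gray
    Dover gray
      Mesa gray
        Ione gray
          Brent gray
            Brent→Dover: Dover is gray → back edge
First back edge: Brent → Dover.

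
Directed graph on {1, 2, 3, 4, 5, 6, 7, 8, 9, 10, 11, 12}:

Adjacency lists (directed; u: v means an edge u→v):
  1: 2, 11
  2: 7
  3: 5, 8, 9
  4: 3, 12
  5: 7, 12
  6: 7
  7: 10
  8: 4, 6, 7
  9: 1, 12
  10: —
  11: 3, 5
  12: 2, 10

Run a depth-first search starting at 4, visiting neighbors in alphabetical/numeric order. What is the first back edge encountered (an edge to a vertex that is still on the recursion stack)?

8→4

DFS from 4 (visiting neighbors in alphabetical/numeric order); mark gray on enter, black on exit:
4 gray
  3 gray
    5 gray
      7 gray
        10 gray
        10 black
      7 black
      12 gray
        2 gray
          2→7: 7 black — skip
        2 black
        12→10: 10 black — skip
      12 black
    5 black
    8 gray
      8→4: 4 is gray → back edge
First back edge: 8 → 4.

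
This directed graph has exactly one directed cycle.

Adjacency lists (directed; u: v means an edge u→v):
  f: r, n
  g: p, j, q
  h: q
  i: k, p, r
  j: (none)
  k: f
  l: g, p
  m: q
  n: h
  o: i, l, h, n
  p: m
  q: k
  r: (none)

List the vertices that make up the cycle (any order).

f, h, k, n, q

DFS with gray/black marking from k:
k gray
  f gray
    r gray
    r black
    n gray
      h gray
        q gray
          q→k: k is gray → back edge
Back edge closes the cycle k → f → n → h → q → k; its vertices are {f, h, k, n, q}.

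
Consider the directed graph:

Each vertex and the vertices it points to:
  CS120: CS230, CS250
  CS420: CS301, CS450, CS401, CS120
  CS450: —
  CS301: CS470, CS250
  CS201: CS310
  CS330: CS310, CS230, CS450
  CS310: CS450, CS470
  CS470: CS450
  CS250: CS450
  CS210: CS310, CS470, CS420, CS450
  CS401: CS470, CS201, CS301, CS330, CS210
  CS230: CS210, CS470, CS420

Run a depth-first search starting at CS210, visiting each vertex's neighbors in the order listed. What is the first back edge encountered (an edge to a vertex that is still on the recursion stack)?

DFS from CS210 (visiting each vertex's neighbors in the order listed); mark gray on enter, black on exit:
CS210 gray
  CS310 gray
    CS450 gray
    CS450 black
    CS470 gray
      CS470→CS450: CS450 black — skip
    CS470 black
  CS310 black
  CS210→CS470: CS470 black — skip
  CS420 gray
    CS301 gray
      CS301→CS470: CS470 black — skip
      CS250 gray
        CS250→CS450: CS450 black — skip
      CS250 black
    CS301 black
    CS420→CS450: CS450 black — skip
    CS401 gray
      CS401→CS470: CS470 black — skip
      CS201 gray
        CS201→CS310: CS310 black — skip
      CS201 black
      CS401→CS301: CS301 black — skip
      CS330 gray
        CS330→CS310: CS310 black — skip
        CS230 gray
          CS230→CS210: CS210 is gray → back edge
First back edge: CS230 → CS210.

CS230->CS210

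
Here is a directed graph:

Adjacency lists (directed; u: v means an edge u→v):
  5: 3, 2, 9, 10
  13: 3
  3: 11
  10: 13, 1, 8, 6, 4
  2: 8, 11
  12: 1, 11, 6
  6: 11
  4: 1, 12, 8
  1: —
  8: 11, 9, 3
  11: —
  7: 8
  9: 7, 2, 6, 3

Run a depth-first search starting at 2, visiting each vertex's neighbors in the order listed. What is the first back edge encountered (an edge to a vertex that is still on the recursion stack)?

DFS from 2 (visiting each vertex's neighbors in the order listed); mark gray on enter, black on exit:
2 gray
  8 gray
    11 gray
    11 black
    9 gray
      7 gray
        7→8: 8 is gray → back edge
First back edge: 7 → 8.

7→8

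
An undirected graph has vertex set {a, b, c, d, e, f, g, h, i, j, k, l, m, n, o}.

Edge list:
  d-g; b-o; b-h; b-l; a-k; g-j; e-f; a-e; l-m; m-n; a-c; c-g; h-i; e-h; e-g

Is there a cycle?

Yes

DFS, tracking each vertex's parent; an edge to a visited non-parent vertex closes a cycle.
Start from o:
visit o (parent –)
  visit b (parent o)
    visit l (parent b)
      visit m (parent l)
        m–l: parent, skip
        visit n (parent m)
          n–m: parent, skip
      l–b: parent, skip
    visit h (parent b)
      visit i (parent h)
        i–h: parent, skip
      h–b: parent, skip
      visit e (parent h)
        visit a (parent e)
          visit k (parent a)
            k–a: parent, skip
          visit c (parent a)
            c–a: parent, skip
            visit g (parent c)
              visit d (parent g)
                d–g: parent, skip
              g–c: parent, skip
              g–e: e visited and ≠ parent → cycle
Cycle: e – a – c – g – e.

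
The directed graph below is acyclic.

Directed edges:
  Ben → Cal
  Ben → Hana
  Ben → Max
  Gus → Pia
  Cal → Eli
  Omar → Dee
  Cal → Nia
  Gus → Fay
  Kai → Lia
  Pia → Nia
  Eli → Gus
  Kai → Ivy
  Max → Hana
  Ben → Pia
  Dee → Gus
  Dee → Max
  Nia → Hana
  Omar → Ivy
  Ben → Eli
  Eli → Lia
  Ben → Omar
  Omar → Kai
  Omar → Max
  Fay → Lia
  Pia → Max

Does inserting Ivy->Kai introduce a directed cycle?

Yes

Adding Ivy→Kai creates a cycle iff Kai can already reach Ivy.
Path from Kai: Kai → Ivy.
So Kai → … → Ivy → Kai is a cycle.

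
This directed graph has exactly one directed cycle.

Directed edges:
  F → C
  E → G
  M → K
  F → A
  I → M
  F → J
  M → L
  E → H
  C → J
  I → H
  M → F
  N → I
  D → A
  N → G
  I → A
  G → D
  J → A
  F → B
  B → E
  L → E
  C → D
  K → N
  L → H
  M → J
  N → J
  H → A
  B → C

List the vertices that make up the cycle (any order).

DFS with gray/black marking from M:
M gray
  F gray
    A gray
    A black
    B gray
      E gray
        G gray
          D gray
            D→A: A black — skip
          D black
        G black
        H gray
          H→A: A black — skip
        H black
      E black
      C gray
        C→D: D black — skip
        J gray
          J→A: A black — skip
        J black
      C black
    B black
    F→C: C black — skip
    F→J: J black — skip
  F black
  K gray
    N gray
      N→J: J black — skip
      I gray
        I→H: H black — skip
        I→M: M is gray → back edge
Back edge closes the cycle M → K → N → I → M; its vertices are {I, K, M, N}.

I, K, M, N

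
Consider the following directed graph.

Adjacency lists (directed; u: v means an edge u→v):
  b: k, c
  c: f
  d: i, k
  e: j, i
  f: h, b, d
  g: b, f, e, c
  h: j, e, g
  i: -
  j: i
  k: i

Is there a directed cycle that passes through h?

Yes

h is on a cycle iff h can reach itself via ≥1 edge.
h → g → f → h — yes.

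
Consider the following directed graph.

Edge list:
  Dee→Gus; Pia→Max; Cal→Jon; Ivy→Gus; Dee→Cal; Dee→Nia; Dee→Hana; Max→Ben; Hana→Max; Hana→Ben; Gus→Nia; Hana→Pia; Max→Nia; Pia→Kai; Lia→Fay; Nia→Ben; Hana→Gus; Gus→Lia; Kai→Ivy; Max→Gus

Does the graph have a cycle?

No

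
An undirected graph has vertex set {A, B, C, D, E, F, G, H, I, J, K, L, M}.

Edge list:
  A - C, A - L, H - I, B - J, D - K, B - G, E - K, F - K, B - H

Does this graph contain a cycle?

No

DFS, tracking each vertex's parent; an edge to a visited non-parent vertex closes a cycle.
Start from K:
visit K (parent –)
  visit F (parent K)
    F–K: parent, skip
  visit D (parent K)
    D–K: parent, skip
  visit E (parent K)
    E–K: parent, skip
visit A (parent –)
  visit C (parent A)
    C–A: parent, skip
  visit L (parent A)
    L–A: parent, skip
visit B (parent –)
  visit J (parent B)
    J–B: parent, skip
  visit G (parent B)
    G–B: parent, skip
  visit H (parent B)
    H–B: parent, skip
    visit I (parent H)
      I–H: parent, skip
visit M (parent –)
No non-parent visited neighbor found — the graph is a forest.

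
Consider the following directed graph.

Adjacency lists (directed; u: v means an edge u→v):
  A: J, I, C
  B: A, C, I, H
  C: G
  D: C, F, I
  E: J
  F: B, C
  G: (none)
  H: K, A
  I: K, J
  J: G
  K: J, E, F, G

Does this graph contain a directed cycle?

Yes

DFS with white/gray/black marking, starting from G:
G gray
G black
A gray
  J gray
    J→G: G black — skip
  J black
  I gray
    K gray
      K→J: J black — skip
      E gray
        E→J: J black — skip
      E black
      F gray
        B gray
          B→A: A is gray → back edge
Back edge found, so a cycle exists: A → I → K → F → B → A.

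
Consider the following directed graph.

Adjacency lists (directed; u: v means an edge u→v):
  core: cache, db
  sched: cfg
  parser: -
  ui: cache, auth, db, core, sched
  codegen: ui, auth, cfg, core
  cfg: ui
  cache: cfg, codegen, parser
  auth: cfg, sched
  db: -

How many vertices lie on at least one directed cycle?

A vertex is on a directed cycle iff it belongs to a strongly connected component of size ≥ 2 (or has a self-loop).
The vertices on cycles are {ui, cfg, auth, core, cache, sched, codegen} — 7 in total.

7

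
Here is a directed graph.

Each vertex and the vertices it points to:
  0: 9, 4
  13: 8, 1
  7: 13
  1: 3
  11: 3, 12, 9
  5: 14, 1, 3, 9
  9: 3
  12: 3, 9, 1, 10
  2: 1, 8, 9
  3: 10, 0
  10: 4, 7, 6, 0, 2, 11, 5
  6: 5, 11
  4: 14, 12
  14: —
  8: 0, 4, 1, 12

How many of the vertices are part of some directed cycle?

A vertex is on a directed cycle iff it belongs to a strongly connected component of size ≥ 2 (or has a self-loop).
The vertices on cycles are {0, 1, 2, 3, 4, 5, 6, 7, 8, 9, 10, 11, 12, 13} — 14 in total.

14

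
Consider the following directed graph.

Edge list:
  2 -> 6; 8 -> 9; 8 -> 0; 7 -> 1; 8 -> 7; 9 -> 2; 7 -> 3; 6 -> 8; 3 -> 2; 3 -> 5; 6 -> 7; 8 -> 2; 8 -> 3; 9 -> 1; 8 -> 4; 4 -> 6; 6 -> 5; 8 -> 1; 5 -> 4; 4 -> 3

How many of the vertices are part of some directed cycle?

8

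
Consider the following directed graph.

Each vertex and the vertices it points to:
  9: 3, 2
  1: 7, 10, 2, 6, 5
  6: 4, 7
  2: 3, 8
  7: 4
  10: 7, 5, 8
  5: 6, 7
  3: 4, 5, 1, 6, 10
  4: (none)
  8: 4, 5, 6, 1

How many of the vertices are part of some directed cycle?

5

A vertex is on a directed cycle iff it belongs to a strongly connected component of size ≥ 2 (or has a self-loop).
The vertices on cycles are {1, 2, 3, 8, 10} — 5 in total.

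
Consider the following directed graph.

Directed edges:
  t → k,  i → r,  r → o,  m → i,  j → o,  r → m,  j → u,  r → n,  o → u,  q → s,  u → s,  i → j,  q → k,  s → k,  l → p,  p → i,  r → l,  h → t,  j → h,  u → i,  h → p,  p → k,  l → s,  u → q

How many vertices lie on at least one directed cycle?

A vertex is on a directed cycle iff it belongs to a strongly connected component of size ≥ 2 (or has a self-loop).
The vertices on cycles are {h, i, j, l, m, o, p, r, u} — 9 in total.

9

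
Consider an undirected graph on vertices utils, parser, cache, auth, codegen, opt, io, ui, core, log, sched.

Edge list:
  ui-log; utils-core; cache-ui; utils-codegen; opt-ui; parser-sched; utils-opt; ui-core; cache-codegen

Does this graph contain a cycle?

Yes

DFS, tracking each vertex's parent; an edge to a visited non-parent vertex closes a cycle.
Start from io:
visit io (parent –)
visit utils (parent –)
  visit core (parent utils)
    core–utils: parent, skip
    visit ui (parent core)
      visit opt (parent ui)
        opt–ui: parent, skip
        opt–utils: utils visited and ≠ parent → cycle
Cycle: utils – core – ui – opt – utils.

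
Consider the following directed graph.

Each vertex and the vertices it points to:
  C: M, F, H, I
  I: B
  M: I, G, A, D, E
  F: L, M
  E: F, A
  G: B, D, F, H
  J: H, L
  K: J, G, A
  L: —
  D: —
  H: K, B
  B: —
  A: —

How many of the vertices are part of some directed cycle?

7

A vertex is on a directed cycle iff it belongs to a strongly connected component of size ≥ 2 (or has a self-loop).
The vertices on cycles are {E, F, G, H, J, K, M} — 7 in total.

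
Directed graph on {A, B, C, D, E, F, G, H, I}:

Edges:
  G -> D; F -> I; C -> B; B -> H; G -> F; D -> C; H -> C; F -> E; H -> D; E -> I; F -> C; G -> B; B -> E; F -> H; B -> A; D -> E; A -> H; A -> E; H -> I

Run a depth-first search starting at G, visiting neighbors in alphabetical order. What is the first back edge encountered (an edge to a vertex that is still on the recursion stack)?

C->B

DFS from G (visiting neighbors in alphabetical order); mark gray on enter, black on exit:
G gray
  B gray
    A gray
      E gray
        I gray
        I black
      E black
      H gray
        C gray
          C→B: B is gray → back edge
First back edge: C → B.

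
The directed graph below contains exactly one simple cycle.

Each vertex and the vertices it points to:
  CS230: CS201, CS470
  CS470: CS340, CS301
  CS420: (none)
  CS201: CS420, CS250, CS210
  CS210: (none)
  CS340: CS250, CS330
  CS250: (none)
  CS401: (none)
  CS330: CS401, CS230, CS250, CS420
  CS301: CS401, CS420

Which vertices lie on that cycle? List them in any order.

CS230, CS330, CS340, CS470

DFS with gray/black marking from CS230:
CS230 gray
  CS201 gray
    CS420 gray
    CS420 black
    CS250 gray
    CS250 black
    CS210 gray
    CS210 black
  CS201 black
  CS470 gray
    CS340 gray
      CS340→CS250: CS250 black — skip
      CS330 gray
        CS401 gray
        CS401 black
        CS330→CS230: CS230 is gray → back edge
Back edge closes the cycle CS230 → CS470 → CS340 → CS330 → CS230; its vertices are {CS230, CS330, CS340, CS470}.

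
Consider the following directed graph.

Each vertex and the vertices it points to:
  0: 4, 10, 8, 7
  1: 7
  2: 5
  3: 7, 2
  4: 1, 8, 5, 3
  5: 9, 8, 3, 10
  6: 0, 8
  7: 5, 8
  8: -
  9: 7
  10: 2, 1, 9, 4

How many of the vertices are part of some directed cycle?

8

A vertex is on a directed cycle iff it belongs to a strongly connected component of size ≥ 2 (or has a self-loop).
The vertices on cycles are {1, 2, 3, 4, 5, 7, 9, 10} — 8 in total.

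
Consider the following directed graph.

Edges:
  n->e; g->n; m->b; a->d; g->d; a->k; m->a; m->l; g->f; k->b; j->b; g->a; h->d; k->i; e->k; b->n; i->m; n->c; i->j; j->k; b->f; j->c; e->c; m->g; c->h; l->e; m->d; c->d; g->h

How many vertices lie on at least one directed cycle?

10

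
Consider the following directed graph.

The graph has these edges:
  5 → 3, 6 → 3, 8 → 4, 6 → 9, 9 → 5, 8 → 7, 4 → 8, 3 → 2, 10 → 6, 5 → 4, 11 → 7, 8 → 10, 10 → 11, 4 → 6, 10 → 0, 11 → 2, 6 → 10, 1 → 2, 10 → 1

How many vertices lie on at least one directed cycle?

A vertex is on a directed cycle iff it belongs to a strongly connected component of size ≥ 2 (or has a self-loop).
The vertices on cycles are {4, 5, 6, 8, 9, 10} — 6 in total.

6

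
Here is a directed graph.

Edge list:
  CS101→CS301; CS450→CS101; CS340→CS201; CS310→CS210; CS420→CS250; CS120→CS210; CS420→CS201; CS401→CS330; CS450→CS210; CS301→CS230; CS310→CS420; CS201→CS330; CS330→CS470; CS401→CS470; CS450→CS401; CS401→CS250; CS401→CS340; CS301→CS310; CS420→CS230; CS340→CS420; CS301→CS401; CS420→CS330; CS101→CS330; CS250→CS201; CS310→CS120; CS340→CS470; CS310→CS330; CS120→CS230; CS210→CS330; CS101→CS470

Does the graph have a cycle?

No

DFS with white/gray/black marking, starting from CS120:
CS120 gray
  CS210 gray
    CS330 gray
      CS470 gray
      CS470 black
    CS330 black
  CS210 black
  CS230 gray
  CS230 black
CS120 black
CS450 gray
  CS401 gray
    CS401→CS330: CS330 black — skip
    CS401→CS470: CS470 black — skip
    CS340 gray
      CS340→CS470: CS470 black — skip
      CS201 gray
        CS201→CS330: CS330 black — skip
      CS201 black
      CS420 gray
        CS250 gray
          CS250→CS201: CS201 black — skip
        CS250 black
        CS420→CS330: CS330 black — skip
        CS420→CS230: CS230 black — skip
        CS420→CS201: CS201 black — skip
      CS420 black
    CS340 black
    CS401→CS250: CS250 black — skip
  CS401 black
  CS101 gray
    CS101→CS330: CS330 black — skip
    CS301 gray
      CS301→CS401: CS401 black — skip
      CS310 gray
        CS310→CS420: CS420 black — skip
        CS310→CS330: CS330 black — skip
        CS310→CS210: CS210 black — skip
        CS310→CS120: CS120 black — skip
      CS310 black
      CS301→CS230: CS230 black — skip
    CS301 black
    CS101→CS470: CS470 black — skip
  CS101 black
  CS450→CS210: CS210 black — skip
CS450 black
Every edge goes to a white or black vertex — no back edge, so the graph is acyclic.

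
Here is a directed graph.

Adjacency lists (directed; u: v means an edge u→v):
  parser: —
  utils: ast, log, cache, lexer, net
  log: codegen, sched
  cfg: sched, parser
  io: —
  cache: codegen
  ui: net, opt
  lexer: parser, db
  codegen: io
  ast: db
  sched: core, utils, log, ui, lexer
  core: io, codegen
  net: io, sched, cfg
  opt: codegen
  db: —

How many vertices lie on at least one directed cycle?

A vertex is on a directed cycle iff it belongs to a strongly connected component of size ≥ 2 (or has a self-loop).
The vertices on cycles are {ui, cfg, log, net, sched, utils} — 6 in total.

6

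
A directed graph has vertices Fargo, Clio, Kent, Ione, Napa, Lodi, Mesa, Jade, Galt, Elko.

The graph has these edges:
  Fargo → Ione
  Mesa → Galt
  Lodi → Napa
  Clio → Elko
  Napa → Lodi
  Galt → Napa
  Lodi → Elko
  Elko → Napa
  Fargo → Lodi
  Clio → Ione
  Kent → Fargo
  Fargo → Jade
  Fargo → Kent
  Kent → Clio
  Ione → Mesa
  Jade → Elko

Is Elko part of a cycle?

Elko is on a cycle iff Elko can reach itself via ≥1 edge.
Elko → Napa → Lodi → Elko — yes.

Yes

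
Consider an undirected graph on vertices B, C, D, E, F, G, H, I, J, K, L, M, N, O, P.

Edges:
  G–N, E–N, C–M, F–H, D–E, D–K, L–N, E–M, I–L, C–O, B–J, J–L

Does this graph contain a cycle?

DFS, tracking each vertex's parent; an edge to a visited non-parent vertex closes a cycle.
Start from E:
visit E (parent –)
  visit N (parent E)
    visit L (parent N)
      visit I (parent L)
        I–L: parent, skip
      visit J (parent L)
        J–L: parent, skip
        visit B (parent J)
          B–J: parent, skip
      L–N: parent, skip
    visit G (parent N)
      G–N: parent, skip
    N–E: parent, skip
  visit M (parent E)
    M–E: parent, skip
    visit C (parent M)
      visit O (parent C)
        O–C: parent, skip
      C–M: parent, skip
  visit D (parent E)
    visit K (parent D)
      K–D: parent, skip
    D–E: parent, skip
visit F (parent –)
  visit H (parent F)
    H–F: parent, skip
visit P (parent –)
No non-parent visited neighbor found — the graph is a forest.

No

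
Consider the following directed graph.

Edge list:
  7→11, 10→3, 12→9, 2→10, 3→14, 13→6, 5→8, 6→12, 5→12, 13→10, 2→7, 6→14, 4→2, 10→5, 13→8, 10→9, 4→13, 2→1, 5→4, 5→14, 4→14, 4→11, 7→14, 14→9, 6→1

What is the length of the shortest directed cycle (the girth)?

4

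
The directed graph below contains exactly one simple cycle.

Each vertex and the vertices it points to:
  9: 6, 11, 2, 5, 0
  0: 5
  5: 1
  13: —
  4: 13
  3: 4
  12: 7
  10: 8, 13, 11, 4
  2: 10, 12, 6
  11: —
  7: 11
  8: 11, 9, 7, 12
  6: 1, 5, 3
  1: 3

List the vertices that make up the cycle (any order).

2, 8, 9, 10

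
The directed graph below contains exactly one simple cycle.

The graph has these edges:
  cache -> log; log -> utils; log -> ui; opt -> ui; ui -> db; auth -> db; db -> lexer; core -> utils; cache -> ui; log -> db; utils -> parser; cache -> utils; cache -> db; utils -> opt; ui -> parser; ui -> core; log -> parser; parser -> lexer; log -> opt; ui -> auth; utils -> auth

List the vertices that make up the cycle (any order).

ui, opt, core, utils

DFS with gray/black marking from utils:
utils gray
  auth gray
    db gray
      lexer gray
      lexer black
    db black
  auth black
  parser gray
    parser→lexer: lexer black — skip
  parser black
  opt gray
    ui gray
      ui→db: db black — skip
      core gray
        core→utils: utils is gray → back edge
Back edge closes the cycle utils → opt → ui → core → utils; its vertices are {ui, opt, core, utils}.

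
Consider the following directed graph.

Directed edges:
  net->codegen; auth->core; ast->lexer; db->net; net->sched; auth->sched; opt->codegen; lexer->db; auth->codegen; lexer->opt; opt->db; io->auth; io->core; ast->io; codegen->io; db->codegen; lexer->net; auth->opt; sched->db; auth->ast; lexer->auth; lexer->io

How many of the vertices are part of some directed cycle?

A vertex is on a directed cycle iff it belongs to a strongly connected component of size ≥ 2 (or has a self-loop).
The vertices on cycles are {db, io, ast, net, opt, auth, lexer, sched, codegen} — 9 in total.

9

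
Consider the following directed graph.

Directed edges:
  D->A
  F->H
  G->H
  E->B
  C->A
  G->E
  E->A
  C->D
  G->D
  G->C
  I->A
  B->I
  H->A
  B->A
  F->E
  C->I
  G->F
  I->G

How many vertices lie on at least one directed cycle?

6

A vertex is on a directed cycle iff it belongs to a strongly connected component of size ≥ 2 (or has a self-loop).
The vertices on cycles are {B, C, E, F, G, I} — 6 in total.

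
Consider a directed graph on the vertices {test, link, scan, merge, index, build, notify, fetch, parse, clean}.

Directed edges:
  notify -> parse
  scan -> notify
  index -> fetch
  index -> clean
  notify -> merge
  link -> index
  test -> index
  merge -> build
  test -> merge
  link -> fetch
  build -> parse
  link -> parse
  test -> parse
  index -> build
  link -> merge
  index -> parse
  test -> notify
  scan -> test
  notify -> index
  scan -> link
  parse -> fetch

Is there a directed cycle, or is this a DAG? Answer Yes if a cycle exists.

No

DFS with white/gray/black marking, starting from notify:
notify gray
  merge gray
    build gray
      parse gray
        fetch gray
        fetch black
      parse black
    build black
  merge black
  index gray
    index→parse: parse black — skip
    index→build: build black — skip
    index→fetch: fetch black — skip
    clean gray
    clean black
  index black
  notify→parse: parse black — skip
notify black
test gray
  test→index: index black — skip
  test→notify: notify black — skip
  test→parse: parse black — skip
  test→merge: merge black — skip
test black
link gray
  link→fetch: fetch black — skip
  link→parse: parse black — skip
  link→merge: merge black — skip
  link→index: index black — skip
link black
scan gray
  scan→test: test black — skip
  scan→notify: notify black — skip
  scan→link: link black — skip
scan black
Every edge goes to a white or black vertex — no back edge, so the graph is acyclic.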